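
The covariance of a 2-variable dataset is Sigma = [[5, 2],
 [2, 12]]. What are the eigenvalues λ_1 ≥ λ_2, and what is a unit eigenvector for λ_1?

Step 1 — characteristic polynomial of 2×2 Sigma:
  det(Sigma - λI) = λ² - trace · λ + det = 0.
  trace = 5 + 12 = 17, det = 5·12 - (2)² = 56.
Step 2 — discriminant:
  Δ = trace² - 4·det = 289 - 224 = 65.
Step 3 — eigenvalues:
  λ = (trace ± √Δ)/2 = (17 ± 8.0623)/2,
  λ_1 = 12.5311,  λ_2 = 4.4689.

Step 4 — unit eigenvector for λ_1: solve (Sigma - λ_1 I)v = 0. First row:
  (5 - 12.5311)·v_x + (2)·v_y = 0, i.e. (-7.5311)·v_x + (2)·v_y = 0,
  so v ∝ (b, λ_1 - a) = (2, 7.5311) = u.
  ||u|| = √((2)² + (7.5311)²) = √(60.7179) ≈ 7.7922,
  v_1 = u/||u|| ≈ (0.2567, 0.9665) (||v_1|| = 1).

λ_1 = 12.5311,  λ_2 = 4.4689;  v_1 ≈ (0.2567, 0.9665)


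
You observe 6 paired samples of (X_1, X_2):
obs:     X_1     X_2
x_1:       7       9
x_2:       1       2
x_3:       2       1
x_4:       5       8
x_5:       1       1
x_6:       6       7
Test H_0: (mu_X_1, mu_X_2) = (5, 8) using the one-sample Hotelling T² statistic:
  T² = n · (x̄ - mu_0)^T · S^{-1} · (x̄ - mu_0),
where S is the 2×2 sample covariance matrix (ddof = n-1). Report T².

Step 1 — sample mean vector:
  mean(X_1) = (7 + 1 + 2 + 5 + 1 + 6) / 6 = 22/6 = 3.6667
  mean(X_2) = (9 + 2 + 1 + 8 + 1 + 7) / 6 = 28/6 = 4.6667
  x̄ = (3.6667, 4.6667),  deviation x̄ - mu_0 = (3.6667, 4.6667) - (5, 8) = (-1.3333, -3.3333).

Step 2 — sample covariance matrix, S[i,j] = (1/(n-1)) · Σ_k (x_{k,i} - mean_i) · (x_{k,j} - mean_j), divisor n-1 = 5:
  S[X_1,X_1] = ((3.3333)·(3.3333) + (-2.6667)·(-2.6667) + (-1.6667)·(-1.6667) + (1.3333)·(1.3333) + (-2.6667)·(-2.6667) + (2.3333)·(2.3333)) / 5 = 35.3333/5 = 7.0667
  S[X_1,X_2] = ((3.3333)·(4.3333) + (-2.6667)·(-2.6667) + (-1.6667)·(-3.6667) + (1.3333)·(3.3333) + (-2.6667)·(-3.6667) + (2.3333)·(2.3333)) / 5 = 47.3333/5 = 9.4667
  S[X_2,X_2] = ((4.3333)·(4.3333) + (-2.6667)·(-2.6667) + (-3.6667)·(-3.6667) + (3.3333)·(3.3333) + (-3.6667)·(-3.6667) + (2.3333)·(2.3333)) / 5 = 69.3333/5 = 13.8667
  S = [[7.0667, 9.4667],
 [9.4667, 13.8667]].

Step 3 — invert S. det(S) = 7.0667·13.8667 - (9.4667)² = 8.3733.
  S^{-1} = (1/det) · [[d, -b], [-b, a]] = [[1.6561, -1.1306],
 [-1.1306, 0.8439]].

Step 4 — quadratic form (x̄ - mu_0)^T · S^{-1} · (x̄ - mu_0):
  S^{-1} · (x̄ - mu_0) = (1.5605, -1.3057),
  (x̄ - mu_0)^T · [...] = (-1.3333)·(1.5605) + (-3.3333)·(-1.3057) = 2.2718.

Step 5 — scale by n: T² = 6 · 2.2718 = 13.6306.

T² ≈ 13.6306


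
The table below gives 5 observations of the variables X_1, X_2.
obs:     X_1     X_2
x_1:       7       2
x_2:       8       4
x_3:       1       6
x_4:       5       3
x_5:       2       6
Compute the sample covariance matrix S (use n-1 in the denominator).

Step 1 — column means:
  mean(X_1) = (7 + 8 + 1 + 5 + 2) / 5 = 23/5 = 4.6
  mean(X_2) = (2 + 4 + 6 + 3 + 6) / 5 = 21/5 = 4.2

Step 2 — sample covariance S[i,j] = (1/(n-1)) · Σ_k (x_{k,i} - mean_i) · (x_{k,j} - mean_j), with n-1 = 4.
  S[X_1,X_1] = ((2.4)·(2.4) + (3.4)·(3.4) + (-3.6)·(-3.6) + (0.4)·(0.4) + (-2.6)·(-2.6)) / 4 = 37.2/4 = 9.3
  S[X_1,X_2] = ((2.4)·(-2.2) + (3.4)·(-0.2) + (-3.6)·(1.8) + (0.4)·(-1.2) + (-2.6)·(1.8)) / 4 = -17.6/4 = -4.4
  S[X_2,X_2] = ((-2.2)·(-2.2) + (-0.2)·(-0.2) + (1.8)·(1.8) + (-1.2)·(-1.2) + (1.8)·(1.8)) / 4 = 12.8/4 = 3.2

S is symmetric (S[j,i] = S[i,j]). Assembling:

S = [[9.3, -4.4],
 [-4.4, 3.2]]


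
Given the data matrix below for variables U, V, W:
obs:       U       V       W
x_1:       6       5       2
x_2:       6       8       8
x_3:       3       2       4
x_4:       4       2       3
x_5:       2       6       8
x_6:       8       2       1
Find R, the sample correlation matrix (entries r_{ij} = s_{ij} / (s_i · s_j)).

Step 1 — column means:
  mean(U) = (6 + 6 + 3 + 4 + 2 + 8) / 6 = 29/6 = 4.8333
  mean(V) = (5 + 8 + 2 + 2 + 6 + 2) / 6 = 25/6 = 4.1667
  mean(W) = (2 + 8 + 4 + 3 + 8 + 1) / 6 = 26/6 = 4.3333

Step 2 — sample variances and covariances s[i,j] = (1/(n-1)) · Σ_k (x_{k,i} - mean_i) · (x_{k,j} - mean_j), with n-1 = 5:
  s[U,U] = ((1.1667)·(1.1667) + (1.1667)·(1.1667) + (-1.8333)·(-1.8333) + (-0.8333)·(-0.8333) + (-2.8333)·(-2.8333) + (3.1667)·(3.1667)) / 5 = 24.8333/5 = 4.9667
  s[U,V] = ((1.1667)·(0.8333) + (1.1667)·(3.8333) + (-1.8333)·(-2.1667) + (-0.8333)·(-2.1667) + (-2.8333)·(1.8333) + (3.1667)·(-2.1667)) / 5 = -0.8333/5 = -0.1667
  s[U,W] = ((1.1667)·(-2.3333) + (1.1667)·(3.6667) + (-1.8333)·(-0.3333) + (-0.8333)·(-1.3333) + (-2.8333)·(3.6667) + (3.1667)·(-3.3333)) / 5 = -17.6667/5 = -3.5333
  s[V,V] = ((0.8333)·(0.8333) + (3.8333)·(3.8333) + (-2.1667)·(-2.1667) + (-2.1667)·(-2.1667) + (1.8333)·(1.8333) + (-2.1667)·(-2.1667)) / 5 = 32.8333/5 = 6.5667
  s[V,W] = ((0.8333)·(-2.3333) + (3.8333)·(3.6667) + (-2.1667)·(-0.3333) + (-2.1667)·(-1.3333) + (1.8333)·(3.6667) + (-2.1667)·(-3.3333)) / 5 = 29.6667/5 = 5.9333
  s[W,W] = ((-2.3333)·(-2.3333) + (3.6667)·(3.6667) + (-0.3333)·(-0.3333) + (-1.3333)·(-1.3333) + (3.6667)·(3.6667) + (-3.3333)·(-3.3333)) / 5 = 45.3333/5 = 9.0667
  Sample standard deviations s_i = √(s[i,i]):
  s(U) = √(4.9667) = 2.2286
  s(V) = √(6.5667) = 2.5626
  s(W) = √(9.0667) = 3.0111

Step 3 — r_{ij} = s_{ij} / (s_i · s_j):
  r[U,U] = 1 (diagonal).
  r[U,V] = -0.1667 / (2.2286 · 2.5626) = -0.1667 / 5.7109 = -0.0292
  r[U,W] = -3.5333 / (2.2286 · 3.0111) = -3.5333 / 6.7105 = -0.5265
  r[V,V] = 1 (diagonal).
  r[V,W] = 5.9333 / (2.5626 · 3.0111) = 5.9333 / 7.7161 = 0.769
  r[W,W] = 1 (diagonal).

R is symmetric with unit diagonal. Assembling:

R = [[1, -0.0292, -0.5265],
 [-0.0292, 1, 0.769],
 [-0.5265, 0.769, 1]]


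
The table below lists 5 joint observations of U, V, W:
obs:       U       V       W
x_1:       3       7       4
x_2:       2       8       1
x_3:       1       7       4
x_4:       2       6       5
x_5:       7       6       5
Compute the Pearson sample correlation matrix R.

Step 1 — column means:
  mean(U) = (3 + 2 + 1 + 2 + 7) / 5 = 15/5 = 3
  mean(V) = (7 + 8 + 7 + 6 + 6) / 5 = 34/5 = 6.8
  mean(W) = (4 + 1 + 4 + 5 + 5) / 5 = 19/5 = 3.8

Step 2 — sample variances and covariances s[i,j] = (1/(n-1)) · Σ_k (x_{k,i} - mean_i) · (x_{k,j} - mean_j), with n-1 = 4:
  s[U,U] = ((0)·(0) + (-1)·(-1) + (-2)·(-2) + (-1)·(-1) + (4)·(4)) / 4 = 22/4 = 5.5
  s[U,V] = ((0)·(0.2) + (-1)·(1.2) + (-2)·(0.2) + (-1)·(-0.8) + (4)·(-0.8)) / 4 = -4/4 = -1
  s[U,W] = ((0)·(0.2) + (-1)·(-2.8) + (-2)·(0.2) + (-1)·(1.2) + (4)·(1.2)) / 4 = 6/4 = 1.5
  s[V,V] = ((0.2)·(0.2) + (1.2)·(1.2) + (0.2)·(0.2) + (-0.8)·(-0.8) + (-0.8)·(-0.8)) / 4 = 2.8/4 = 0.7
  s[V,W] = ((0.2)·(0.2) + (1.2)·(-2.8) + (0.2)·(0.2) + (-0.8)·(1.2) + (-0.8)·(1.2)) / 4 = -5.2/4 = -1.3
  s[W,W] = ((0.2)·(0.2) + (-2.8)·(-2.8) + (0.2)·(0.2) + (1.2)·(1.2) + (1.2)·(1.2)) / 4 = 10.8/4 = 2.7
  Sample standard deviations s_i = √(s[i,i]):
  s(U) = √(5.5) = 2.3452
  s(V) = √(0.7) = 0.8367
  s(W) = √(2.7) = 1.6432

Step 3 — r_{ij} = s_{ij} / (s_i · s_j):
  r[U,U] = 1 (diagonal).
  r[U,V] = -1 / (2.3452 · 0.8367) = -1 / 1.9621 = -0.5096
  r[U,W] = 1.5 / (2.3452 · 1.6432) = 1.5 / 3.8536 = 0.3892
  r[V,V] = 1 (diagonal).
  r[V,W] = -1.3 / (0.8367 · 1.6432) = -1.3 / 1.3748 = -0.9456
  r[W,W] = 1 (diagonal).

R is symmetric with unit diagonal. Assembling:

R = [[1, -0.5096, 0.3892],
 [-0.5096, 1, -0.9456],
 [0.3892, -0.9456, 1]]


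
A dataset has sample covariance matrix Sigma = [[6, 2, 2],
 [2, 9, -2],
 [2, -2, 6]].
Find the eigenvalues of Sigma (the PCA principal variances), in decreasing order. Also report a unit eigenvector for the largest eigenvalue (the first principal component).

Step 1 — characteristic polynomial p(λ) = det(λI - Sigma) = λ³ - tr·λ² + c_1·λ - det, where tr = trace, c_1 = sum of the principal 2×2 minors, det = det(Sigma):
  tr = 6 + 9 + 6 = 21,
  c_1 = (6·9 - (2)²) + (6·6 - (2)²) + (9·6 - (-2)²) = 50 + 32 + 50 = 132,
  det = 6·(9·6 - (-2)²) - (2)·((2)·6 - (-2)·(2)) + (2)·((2)·(-2) - 9·(2)) = 6·(50) - (2)·(16) + (2)·(-22) = 224.
  So p(λ) = λ³ - 21λ² + 132λ - 224.
Step 2 — look for an integer root (rational root theorem: any rational root is an integer divisor of 224). Testing λ = 8:
  p(8) = 512 - 1344 + 1056 - 224 = 0  ✓
  Dividing out (λ - 8): p(λ) = (λ - 8)(λ² - 13λ + 28).
Step 3 — remaining eigenvalues from the quadratic λ² - 13λ + 28 = 0:
  Δ = 13² - 4·28 = 169 - 112 = 57,  λ = (13 ± √57)/2 = (13 ± 7.5498)/2 ≈ 10.2749 or 2.7251.
  Sorted: λ_1 = 10.2749,  λ_2 = 8,  λ_3 = 2.7251  (check: sum = 21 = tr ✓).

Step 4 — unit eigenvector for λ_1 ≈ 10.2749: v spans the null space of (Sigma - λ_1 I), whose rows are
  r_1 = (-4.2749, 2, 2),  r_2 = (2, -1.2749, -2),  r_3 = (2, -2, -4.2749).
  v is orthogonal to every row, so take v ∝ r_1 × r_2 = ((2)·(-2) - (2)·(-1.2749), (2)·(2) - (-4.2749)·(-2), (-4.2749)·(-1.2749) - (2)·(2)) ≈ (-1.4502, -4.5498, 1.4502).
  Rescale (multiply by -1 so the first nonzero entry is positive): u = (1.4502, 4.5498, -1.4502).
  ||u|| = √((1.4502)² + (4.5498)² + (-1.4502)²) = √(24.907) ≈ 4.9907,  v_1 = u/||u|| ≈ (0.2906, 0.9117, -0.2906) (||v_1|| = 1).

λ_1 = 10.2749,  λ_2 = 8,  λ_3 = 2.7251;  v_1 ≈ (0.2906, 0.9117, -0.2906)


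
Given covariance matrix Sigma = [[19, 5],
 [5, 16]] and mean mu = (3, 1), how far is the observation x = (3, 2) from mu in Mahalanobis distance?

Step 1 — centre the observation: (x - mu) = (0, 1).

Step 2 — invert Sigma. det(Sigma) = 19·16 - (5)² = 279.
  Sigma^{-1} = (1/det) · [[d, -b], [-b, a]] = [[0.0573, -0.0179],
 [-0.0179, 0.0681]].

Step 3 — form the quadratic (x - mu)^T · Sigma^{-1} · (x - mu):
  Sigma^{-1} · (x - mu) = (-0.0179, 0.0681).
  (x - mu)^T · [Sigma^{-1} · (x - mu)] = (0)·(-0.0179) + (1)·(0.0681) = 0.0681.

Step 4 — take square root: d = √(0.0681) ≈ 0.261.

d(x, mu) = √(0.0681) ≈ 0.261


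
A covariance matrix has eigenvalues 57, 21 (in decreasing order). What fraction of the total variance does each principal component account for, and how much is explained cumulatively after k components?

Step 1 — total variance = trace(Sigma) = Σ λ_i = 57 + 21 = 78.

Step 2 — fraction explained by component i = λ_i / Σ λ:
  PC1: 57/78 = 0.7308
  PC2: 21/78 = 0.2692

Step 3 — cumulative fraction after k components = (λ_1 + ... + λ_k) / Σ λ:
  k = 1: 57/78 = 0.7308
  k = 2: (57 + 21)/78 = 78/78 = 1

Summary (fraction, with percent):

explained: PC1 0.7308 (73.08%), PC2 0.2692 (26.92%);  cumulative: 0.7308, 1


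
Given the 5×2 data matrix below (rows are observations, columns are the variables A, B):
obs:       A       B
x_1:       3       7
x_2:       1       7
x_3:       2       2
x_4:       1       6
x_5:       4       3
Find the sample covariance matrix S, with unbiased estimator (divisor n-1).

Step 1 — column means:
  mean(A) = (3 + 1 + 2 + 1 + 4) / 5 = 11/5 = 2.2
  mean(B) = (7 + 7 + 2 + 6 + 3) / 5 = 25/5 = 5

Step 2 — sample covariance S[i,j] = (1/(n-1)) · Σ_k (x_{k,i} - mean_i) · (x_{k,j} - mean_j), with n-1 = 4.
  S[A,A] = ((0.8)·(0.8) + (-1.2)·(-1.2) + (-0.2)·(-0.2) + (-1.2)·(-1.2) + (1.8)·(1.8)) / 4 = 6.8/4 = 1.7
  S[A,B] = ((0.8)·(2) + (-1.2)·(2) + (-0.2)·(-3) + (-1.2)·(1) + (1.8)·(-2)) / 4 = -5/4 = -1.25
  S[B,B] = ((2)·(2) + (2)·(2) + (-3)·(-3) + (1)·(1) + (-2)·(-2)) / 4 = 22/4 = 5.5

S is symmetric (S[j,i] = S[i,j]). Assembling:

S = [[1.7, -1.25],
 [-1.25, 5.5]]


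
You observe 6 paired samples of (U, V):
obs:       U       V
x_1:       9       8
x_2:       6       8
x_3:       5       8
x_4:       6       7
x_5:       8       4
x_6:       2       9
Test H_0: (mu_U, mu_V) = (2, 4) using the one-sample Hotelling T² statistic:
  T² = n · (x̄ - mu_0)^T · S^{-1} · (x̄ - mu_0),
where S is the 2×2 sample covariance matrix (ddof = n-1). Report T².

Step 1 — sample mean vector:
  mean(U) = (9 + 6 + 5 + 6 + 8 + 2) / 6 = 36/6 = 6
  mean(V) = (8 + 8 + 8 + 7 + 4 + 9) / 6 = 44/6 = 7.3333
  x̄ = (6, 7.3333),  deviation x̄ - mu_0 = (6, 7.3333) - (2, 4) = (4, 3.3333).

Step 2 — sample covariance matrix, S[i,j] = (1/(n-1)) · Σ_k (x_{k,i} - mean_i) · (x_{k,j} - mean_j), divisor n-1 = 5:
  S[U,U] = ((3)·(3) + (0)·(0) + (-1)·(-1) + (0)·(0) + (2)·(2) + (-4)·(-4)) / 5 = 30/5 = 6
  S[U,V] = ((3)·(0.6667) + (0)·(0.6667) + (-1)·(0.6667) + (0)·(-0.3333) + (2)·(-3.3333) + (-4)·(1.6667)) / 5 = -12/5 = -2.4
  S[V,V] = ((0.6667)·(0.6667) + (0.6667)·(0.6667) + (0.6667)·(0.6667) + (-0.3333)·(-0.3333) + (-3.3333)·(-3.3333) + (1.6667)·(1.6667)) / 5 = 15.3333/5 = 3.0667
  S = [[6, -2.4],
 [-2.4, 3.0667]].

Step 3 — invert S. det(S) = 6·3.0667 - (-2.4)² = 12.64.
  S^{-1} = (1/det) · [[d, -b], [-b, a]] = [[0.2426, 0.1899],
 [0.1899, 0.4747]].

Step 4 — quadratic form (x̄ - mu_0)^T · S^{-1} · (x̄ - mu_0):
  S^{-1} · (x̄ - mu_0) = (1.6034, 2.3418),
  (x̄ - mu_0)^T · [...] = (4)·(1.6034) + (3.3333)·(2.3418) = 14.2194.

Step 5 — scale by n: T² = 6 · 14.2194 = 85.3165.

T² ≈ 85.3165


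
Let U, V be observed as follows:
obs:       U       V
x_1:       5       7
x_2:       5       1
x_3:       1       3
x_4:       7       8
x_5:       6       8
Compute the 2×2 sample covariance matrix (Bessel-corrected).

Step 1 — column means:
  mean(U) = (5 + 5 + 1 + 7 + 6) / 5 = 24/5 = 4.8
  mean(V) = (7 + 1 + 3 + 8 + 8) / 5 = 27/5 = 5.4

Step 2 — sample covariance S[i,j] = (1/(n-1)) · Σ_k (x_{k,i} - mean_i) · (x_{k,j} - mean_j), with n-1 = 4.
  S[U,U] = ((0.2)·(0.2) + (0.2)·(0.2) + (-3.8)·(-3.8) + (2.2)·(2.2) + (1.2)·(1.2)) / 4 = 20.8/4 = 5.2
  S[U,V] = ((0.2)·(1.6) + (0.2)·(-4.4) + (-3.8)·(-2.4) + (2.2)·(2.6) + (1.2)·(2.6)) / 4 = 17.4/4 = 4.35
  S[V,V] = ((1.6)·(1.6) + (-4.4)·(-4.4) + (-2.4)·(-2.4) + (2.6)·(2.6) + (2.6)·(2.6)) / 4 = 41.2/4 = 10.3

S is symmetric (S[j,i] = S[i,j]). Assembling:

S = [[5.2, 4.35],
 [4.35, 10.3]]


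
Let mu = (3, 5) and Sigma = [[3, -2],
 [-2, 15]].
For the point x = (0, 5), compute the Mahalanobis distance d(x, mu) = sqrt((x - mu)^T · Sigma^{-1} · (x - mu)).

Step 1 — centre the observation: (x - mu) = (-3, 0).

Step 2 — invert Sigma. det(Sigma) = 3·15 - (-2)² = 41.
  Sigma^{-1} = (1/det) · [[d, -b], [-b, a]] = [[0.3659, 0.0488],
 [0.0488, 0.0732]].

Step 3 — form the quadratic (x - mu)^T · Sigma^{-1} · (x - mu):
  Sigma^{-1} · (x - mu) = (-1.0976, -0.1463).
  (x - mu)^T · [Sigma^{-1} · (x - mu)] = (-3)·(-1.0976) + (0)·(-0.1463) = 3.2927.

Step 4 — take square root: d = √(3.2927) ≈ 1.8146.

d(x, mu) = √(3.2927) ≈ 1.8146


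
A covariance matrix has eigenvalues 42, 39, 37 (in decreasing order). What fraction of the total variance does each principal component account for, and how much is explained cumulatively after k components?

Step 1 — total variance = trace(Sigma) = Σ λ_i = 42 + 39 + 37 = 118.

Step 2 — fraction explained by component i = λ_i / Σ λ:
  PC1: 42/118 = 0.3559
  PC2: 39/118 = 0.3305
  PC3: 37/118 = 0.3136

Step 3 — cumulative fraction after k components = (λ_1 + ... + λ_k) / Σ λ:
  k = 1: 42/118 = 0.3559
  k = 2: (42 + 39)/118 = 81/118 = 0.6864
  k = 3: (42 + 39 + 37)/118 = 118/118 = 1

Summary (fraction, with percent):

explained: PC1 0.3559 (35.59%), PC2 0.3305 (33.05%), PC3 0.3136 (31.36%);  cumulative: 0.3559, 0.6864, 1


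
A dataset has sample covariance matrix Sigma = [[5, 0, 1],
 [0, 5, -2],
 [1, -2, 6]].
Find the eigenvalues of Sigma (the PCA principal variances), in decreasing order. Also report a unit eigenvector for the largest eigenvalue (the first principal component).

Step 1 — characteristic polynomial p(λ) = det(λI - Sigma) = λ³ - tr·λ² + c_1·λ - det, where tr = trace, c_1 = sum of the principal 2×2 minors, det = det(Sigma):
  tr = 5 + 5 + 6 = 16,
  c_1 = (5·5 - (0)²) + (5·6 - (1)²) + (5·6 - (-2)²) = 25 + 29 + 26 = 80,
  det = 5·(5·6 - (-2)²) - (0)·((0)·6 - (-2)·(1)) + (1)·((0)·(-2) - 5·(1)) = 5·(26) - (0)·(2) + (1)·(-5) = 125.
  So p(λ) = λ³ - 16λ² + 80λ - 125.
Step 2 — look for an integer root (rational root theorem: any rational root is an integer divisor of 125). Testing λ = 5:
  p(5) = 125 - 400 + 400 - 125 = 0  ✓
  Dividing out (λ - 5): p(λ) = (λ - 5)(λ² - 11λ + 25).
Step 3 — remaining eigenvalues from the quadratic λ² - 11λ + 25 = 0:
  Δ = 11² - 4·25 = 121 - 100 = 21,  λ = (11 ± √21)/2 = (11 ± 4.5826)/2 ≈ 7.7913 or 3.2087.
  Sorted: λ_1 = 7.7913,  λ_2 = 5,  λ_3 = 3.2087  (check: sum = 16 = tr ✓).

Step 4 — unit eigenvector for λ_1 ≈ 7.7913: v spans the null space of (Sigma - λ_1 I), whose rows are
  r_1 = (-2.7913, 0, 1),  r_2 = (0, -2.7913, -2),  r_3 = (1, -2, -1.7913).
  v is orthogonal to every row, so take v ∝ r_1 × r_2 = ((0)·(-2) - (1)·(-2.7913), (1)·(0) - (-2.7913)·(-2), (-2.7913)·(-2.7913) - (0)·(0)) ≈ (2.7913, -5.5826, 7.7913).
  Let u = (2.7913, -5.5826, 7.7913).
  ||u|| = √((2.7913)² + (-5.5826)² + (7.7913)²) = √(99.6606) ≈ 9.983,  v_1 = u/||u|| ≈ (0.2796, -0.5592, 0.7805) (||v_1|| = 1).

λ_1 = 7.7913,  λ_2 = 5,  λ_3 = 3.2087;  v_1 ≈ (0.2796, -0.5592, 0.7805)


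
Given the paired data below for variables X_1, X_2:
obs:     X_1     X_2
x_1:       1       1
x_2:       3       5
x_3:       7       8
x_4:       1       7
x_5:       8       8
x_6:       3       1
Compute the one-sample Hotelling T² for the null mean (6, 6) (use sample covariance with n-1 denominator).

Step 1 — sample mean vector:
  mean(X_1) = (1 + 3 + 7 + 1 + 8 + 3) / 6 = 23/6 = 3.8333
  mean(X_2) = (1 + 5 + 8 + 7 + 8 + 1) / 6 = 30/6 = 5
  x̄ = (3.8333, 5),  deviation x̄ - mu_0 = (3.8333, 5) - (6, 6) = (-2.1667, -1).

Step 2 — sample covariance matrix, S[i,j] = (1/(n-1)) · Σ_k (x_{k,i} - mean_i) · (x_{k,j} - mean_j), divisor n-1 = 5:
  S[X_1,X_1] = ((-2.8333)·(-2.8333) + (-0.8333)·(-0.8333) + (3.1667)·(3.1667) + (-2.8333)·(-2.8333) + (4.1667)·(4.1667) + (-0.8333)·(-0.8333)) / 5 = 44.8333/5 = 8.9667
  S[X_1,X_2] = ((-2.8333)·(-4) + (-0.8333)·(0) + (3.1667)·(3) + (-2.8333)·(2) + (4.1667)·(3) + (-0.8333)·(-4)) / 5 = 31/5 = 6.2
  S[X_2,X_2] = ((-4)·(-4) + (0)·(0) + (3)·(3) + (2)·(2) + (3)·(3) + (-4)·(-4)) / 5 = 54/5 = 10.8
  S = [[8.9667, 6.2],
 [6.2, 10.8]].

Step 3 — invert S. det(S) = 8.9667·10.8 - (6.2)² = 58.4.
  S^{-1} = (1/det) · [[d, -b], [-b, a]] = [[0.1849, -0.1062],
 [-0.1062, 0.1535]].

Step 4 — quadratic form (x̄ - mu_0)^T · S^{-1} · (x̄ - mu_0):
  S^{-1} · (x̄ - mu_0) = (-0.2945, 0.0765),
  (x̄ - mu_0)^T · [...] = (-2.1667)·(-0.2945) + (-1)·(0.0765) = 0.5616.

Step 5 — scale by n: T² = 6 · 0.5616 = 3.3699.

T² ≈ 3.3699


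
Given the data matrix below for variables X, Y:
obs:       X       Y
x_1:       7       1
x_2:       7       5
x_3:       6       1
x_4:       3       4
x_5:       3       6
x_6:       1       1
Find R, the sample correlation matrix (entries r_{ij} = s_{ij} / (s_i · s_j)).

Step 1 — column means:
  mean(X) = (7 + 7 + 6 + 3 + 3 + 1) / 6 = 27/6 = 4.5
  mean(Y) = (1 + 5 + 1 + 4 + 6 + 1) / 6 = 18/6 = 3

Step 2 — sample variances and covariances s[i,j] = (1/(n-1)) · Σ_k (x_{k,i} - mean_i) · (x_{k,j} - mean_j), with n-1 = 5:
  s[X,X] = ((2.5)·(2.5) + (2.5)·(2.5) + (1.5)·(1.5) + (-1.5)·(-1.5) + (-1.5)·(-1.5) + (-3.5)·(-3.5)) / 5 = 31.5/5 = 6.3
  s[X,Y] = ((2.5)·(-2) + (2.5)·(2) + (1.5)·(-2) + (-1.5)·(1) + (-1.5)·(3) + (-3.5)·(-2)) / 5 = -2/5 = -0.4
  s[Y,Y] = ((-2)·(-2) + (2)·(2) + (-2)·(-2) + (1)·(1) + (3)·(3) + (-2)·(-2)) / 5 = 26/5 = 5.2
  Sample standard deviations s_i = √(s[i,i]):
  s(X) = √(6.3) = 2.51
  s(Y) = √(5.2) = 2.2804

Step 3 — r_{ij} = s_{ij} / (s_i · s_j):
  r[X,X] = 1 (diagonal).
  r[X,Y] = -0.4 / (2.51 · 2.2804) = -0.4 / 5.7236 = -0.0699
  r[Y,Y] = 1 (diagonal).

R is symmetric with unit diagonal. Assembling:

R = [[1, -0.0699],
 [-0.0699, 1]]


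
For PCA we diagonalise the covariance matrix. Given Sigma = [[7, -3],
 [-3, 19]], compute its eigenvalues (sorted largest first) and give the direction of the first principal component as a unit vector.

Step 1 — characteristic polynomial of 2×2 Sigma:
  det(Sigma - λI) = λ² - trace · λ + det = 0.
  trace = 7 + 19 = 26, det = 7·19 - (-3)² = 124.
Step 2 — discriminant:
  Δ = trace² - 4·det = 676 - 496 = 180.
Step 3 — eigenvalues:
  λ = (trace ± √Δ)/2 = (26 ± 13.4164)/2,
  λ_1 = 19.7082,  λ_2 = 6.2918.

Step 4 — unit eigenvector for λ_1: solve (Sigma - λ_1 I)v = 0. First row:
  (7 - 19.7082)·v_x + (-3)·v_y = 0, i.e. (-12.7082)·v_x + (-3)·v_y = 0,
  so v ∝ (b, λ_1 - a) = (-3, 12.7082); multiply by -1 so the first entry is positive: u = (3, -12.7082).
  ||u|| = √((3)² + (-12.7082)²) = √(170.4984) ≈ 13.0575,
  v_1 = u/||u|| ≈ (0.2298, -0.9732) (||v_1|| = 1).

λ_1 = 19.7082,  λ_2 = 6.2918;  v_1 ≈ (0.2298, -0.9732)


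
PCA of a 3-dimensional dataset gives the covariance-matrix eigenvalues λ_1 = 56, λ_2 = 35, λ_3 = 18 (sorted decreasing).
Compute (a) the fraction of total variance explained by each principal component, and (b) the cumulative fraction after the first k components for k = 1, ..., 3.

Step 1 — total variance = trace(Sigma) = Σ λ_i = 56 + 35 + 18 = 109.

Step 2 — fraction explained by component i = λ_i / Σ λ:
  PC1: 56/109 = 0.5138
  PC2: 35/109 = 0.3211
  PC3: 18/109 = 0.1651

Step 3 — cumulative fraction after k components = (λ_1 + ... + λ_k) / Σ λ:
  k = 1: 56/109 = 0.5138
  k = 2: (56 + 35)/109 = 91/109 = 0.8349
  k = 3: (56 + 35 + 18)/109 = 109/109 = 1

Summary (fraction, with percent):

explained: PC1 0.5138 (51.38%), PC2 0.3211 (32.11%), PC3 0.1651 (16.51%);  cumulative: 0.5138, 0.8349, 1


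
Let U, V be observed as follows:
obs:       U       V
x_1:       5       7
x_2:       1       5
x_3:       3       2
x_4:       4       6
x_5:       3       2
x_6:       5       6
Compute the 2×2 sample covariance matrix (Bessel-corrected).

Step 1 — column means:
  mean(U) = (5 + 1 + 3 + 4 + 3 + 5) / 6 = 21/6 = 3.5
  mean(V) = (7 + 5 + 2 + 6 + 2 + 6) / 6 = 28/6 = 4.6667

Step 2 — sample covariance S[i,j] = (1/(n-1)) · Σ_k (x_{k,i} - mean_i) · (x_{k,j} - mean_j), with n-1 = 5.
  S[U,U] = ((1.5)·(1.5) + (-2.5)·(-2.5) + (-0.5)·(-0.5) + (0.5)·(0.5) + (-0.5)·(-0.5) + (1.5)·(1.5)) / 5 = 11.5/5 = 2.3
  S[U,V] = ((1.5)·(2.3333) + (-2.5)·(0.3333) + (-0.5)·(-2.6667) + (0.5)·(1.3333) + (-0.5)·(-2.6667) + (1.5)·(1.3333)) / 5 = 8/5 = 1.6
  S[V,V] = ((2.3333)·(2.3333) + (0.3333)·(0.3333) + (-2.6667)·(-2.6667) + (1.3333)·(1.3333) + (-2.6667)·(-2.6667) + (1.3333)·(1.3333)) / 5 = 23.3333/5 = 4.6667

S is symmetric (S[j,i] = S[i,j]). Assembling:

S = [[2.3, 1.6],
 [1.6, 4.6667]]


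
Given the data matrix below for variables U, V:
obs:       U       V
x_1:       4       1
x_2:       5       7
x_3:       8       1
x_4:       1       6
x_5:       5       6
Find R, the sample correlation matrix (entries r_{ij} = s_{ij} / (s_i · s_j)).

Step 1 — column means:
  mean(U) = (4 + 5 + 8 + 1 + 5) / 5 = 23/5 = 4.6
  mean(V) = (1 + 7 + 1 + 6 + 6) / 5 = 21/5 = 4.2

Step 2 — sample variances and covariances s[i,j] = (1/(n-1)) · Σ_k (x_{k,i} - mean_i) · (x_{k,j} - mean_j), with n-1 = 4:
  s[U,U] = ((-0.6)·(-0.6) + (0.4)·(0.4) + (3.4)·(3.4) + (-3.6)·(-3.6) + (0.4)·(0.4)) / 4 = 25.2/4 = 6.3
  s[U,V] = ((-0.6)·(-3.2) + (0.4)·(2.8) + (3.4)·(-3.2) + (-3.6)·(1.8) + (0.4)·(1.8)) / 4 = -13.6/4 = -3.4
  s[V,V] = ((-3.2)·(-3.2) + (2.8)·(2.8) + (-3.2)·(-3.2) + (1.8)·(1.8) + (1.8)·(1.8)) / 4 = 34.8/4 = 8.7
  Sample standard deviations s_i = √(s[i,i]):
  s(U) = √(6.3) = 2.51
  s(V) = √(8.7) = 2.9496

Step 3 — r_{ij} = s_{ij} / (s_i · s_j):
  r[U,U] = 1 (diagonal).
  r[U,V] = -3.4 / (2.51 · 2.9496) = -3.4 / 7.4034 = -0.4592
  r[V,V] = 1 (diagonal).

R is symmetric with unit diagonal. Assembling:

R = [[1, -0.4592],
 [-0.4592, 1]]


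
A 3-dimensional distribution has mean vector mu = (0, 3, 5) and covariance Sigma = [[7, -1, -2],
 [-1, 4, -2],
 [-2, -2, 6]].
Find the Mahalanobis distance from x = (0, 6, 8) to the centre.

Step 1 — centre the observation: (x - mu) = (0, 3, 3).

Step 2 — invert Sigma (cofactor / det for 3×3, or solve directly):
  Sigma^{-1} = [[0.1818, 0.0909, 0.0909],
 [0.0909, 0.3455, 0.1455],
 [0.0909, 0.1455, 0.2455]].

Step 3 — form the quadratic (x - mu)^T · Sigma^{-1} · (x - mu):
  Sigma^{-1} · (x - mu) = (0.5455, 1.4727, 1.1727).
  (x - mu)^T · [Sigma^{-1} · (x - mu)] = (0)·(0.5455) + (3)·(1.4727) + (3)·(1.1727) = 7.9364.

Step 4 — take square root: d = √(7.9364) ≈ 2.8172.

d(x, mu) = √(7.9364) ≈ 2.8172


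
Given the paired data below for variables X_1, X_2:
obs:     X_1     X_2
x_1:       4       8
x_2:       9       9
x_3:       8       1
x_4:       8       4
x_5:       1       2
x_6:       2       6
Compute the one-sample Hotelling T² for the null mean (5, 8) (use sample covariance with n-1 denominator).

Step 1 — sample mean vector:
  mean(X_1) = (4 + 9 + 8 + 8 + 1 + 2) / 6 = 32/6 = 5.3333
  mean(X_2) = (8 + 9 + 1 + 4 + 2 + 6) / 6 = 30/6 = 5
  x̄ = (5.3333, 5),  deviation x̄ - mu_0 = (5.3333, 5) - (5, 8) = (0.3333, -3).

Step 2 — sample covariance matrix, S[i,j] = (1/(n-1)) · Σ_k (x_{k,i} - mean_i) · (x_{k,j} - mean_j), divisor n-1 = 5:
  S[X_1,X_1] = ((-1.3333)·(-1.3333) + (3.6667)·(3.6667) + (2.6667)·(2.6667) + (2.6667)·(2.6667) + (-4.3333)·(-4.3333) + (-3.3333)·(-3.3333)) / 5 = 59.3333/5 = 11.8667
  S[X_1,X_2] = ((-1.3333)·(3) + (3.6667)·(4) + (2.6667)·(-4) + (2.6667)·(-1) + (-4.3333)·(-3) + (-3.3333)·(1)) / 5 = 7/5 = 1.4
  S[X_2,X_2] = ((3)·(3) + (4)·(4) + (-4)·(-4) + (-1)·(-1) + (-3)·(-3) + (1)·(1)) / 5 = 52/5 = 10.4
  S = [[11.8667, 1.4],
 [1.4, 10.4]].

Step 3 — invert S. det(S) = 11.8667·10.4 - (1.4)² = 121.4533.
  S^{-1} = (1/det) · [[d, -b], [-b, a]] = [[0.0856, -0.0115],
 [-0.0115, 0.0977]].

Step 4 — quadratic form (x̄ - mu_0)^T · S^{-1} · (x̄ - mu_0):
  S^{-1} · (x̄ - mu_0) = (0.0631, -0.297),
  (x̄ - mu_0)^T · [...] = (0.3333)·(0.0631) + (-3)·(-0.297) = 0.9119.

Step 5 — scale by n: T² = 6 · 0.9119 = 5.4715.

T² ≈ 5.4715


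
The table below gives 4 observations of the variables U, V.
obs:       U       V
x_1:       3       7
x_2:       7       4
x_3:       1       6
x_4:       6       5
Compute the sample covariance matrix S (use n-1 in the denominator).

Step 1 — column means:
  mean(U) = (3 + 7 + 1 + 6) / 4 = 17/4 = 4.25
  mean(V) = (7 + 4 + 6 + 5) / 4 = 22/4 = 5.5

Step 2 — sample covariance S[i,j] = (1/(n-1)) · Σ_k (x_{k,i} - mean_i) · (x_{k,j} - mean_j), with n-1 = 3.
  S[U,U] = ((-1.25)·(-1.25) + (2.75)·(2.75) + (-3.25)·(-3.25) + (1.75)·(1.75)) / 3 = 22.75/3 = 7.5833
  S[U,V] = ((-1.25)·(1.5) + (2.75)·(-1.5) + (-3.25)·(0.5) + (1.75)·(-0.5)) / 3 = -8.5/3 = -2.8333
  S[V,V] = ((1.5)·(1.5) + (-1.5)·(-1.5) + (0.5)·(0.5) + (-0.5)·(-0.5)) / 3 = 5/3 = 1.6667

S is symmetric (S[j,i] = S[i,j]). Assembling:

S = [[7.5833, -2.8333],
 [-2.8333, 1.6667]]


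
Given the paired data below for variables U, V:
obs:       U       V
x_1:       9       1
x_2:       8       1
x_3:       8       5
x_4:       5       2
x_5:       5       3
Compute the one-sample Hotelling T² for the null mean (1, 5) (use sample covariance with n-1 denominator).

Step 1 — sample mean vector:
  mean(U) = (9 + 8 + 8 + 5 + 5) / 5 = 35/5 = 7
  mean(V) = (1 + 1 + 5 + 2 + 3) / 5 = 12/5 = 2.4
  x̄ = (7, 2.4),  deviation x̄ - mu_0 = (7, 2.4) - (1, 5) = (6, -2.6).

Step 2 — sample covariance matrix, S[i,j] = (1/(n-1)) · Σ_k (x_{k,i} - mean_i) · (x_{k,j} - mean_j), divisor n-1 = 4:
  S[U,U] = ((2)·(2) + (1)·(1) + (1)·(1) + (-2)·(-2) + (-2)·(-2)) / 4 = 14/4 = 3.5
  S[U,V] = ((2)·(-1.4) + (1)·(-1.4) + (1)·(2.6) + (-2)·(-0.4) + (-2)·(0.6)) / 4 = -2/4 = -0.5
  S[V,V] = ((-1.4)·(-1.4) + (-1.4)·(-1.4) + (2.6)·(2.6) + (-0.4)·(-0.4) + (0.6)·(0.6)) / 4 = 11.2/4 = 2.8
  S = [[3.5, -0.5],
 [-0.5, 2.8]].

Step 3 — invert S. det(S) = 3.5·2.8 - (-0.5)² = 9.55.
  S^{-1} = (1/det) · [[d, -b], [-b, a]] = [[0.2932, 0.0524],
 [0.0524, 0.3665]].

Step 4 — quadratic form (x̄ - mu_0)^T · S^{-1} · (x̄ - mu_0):
  S^{-1} · (x̄ - mu_0) = (1.623, -0.6387),
  (x̄ - mu_0)^T · [...] = (6)·(1.623) + (-2.6)·(-0.6387) = 11.399.

Step 5 — scale by n: T² = 5 · 11.399 = 56.9948.

T² ≈ 56.9948


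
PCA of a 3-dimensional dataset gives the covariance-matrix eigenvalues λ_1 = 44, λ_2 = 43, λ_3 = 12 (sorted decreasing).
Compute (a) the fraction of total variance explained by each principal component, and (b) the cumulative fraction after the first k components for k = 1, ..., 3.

Step 1 — total variance = trace(Sigma) = Σ λ_i = 44 + 43 + 12 = 99.

Step 2 — fraction explained by component i = λ_i / Σ λ:
  PC1: 44/99 = 0.4444
  PC2: 43/99 = 0.4343
  PC3: 12/99 = 0.1212

Step 3 — cumulative fraction after k components = (λ_1 + ... + λ_k) / Σ λ:
  k = 1: 44/99 = 0.4444
  k = 2: (44 + 43)/99 = 87/99 = 0.8788
  k = 3: (44 + 43 + 12)/99 = 99/99 = 1

Summary (fraction, with percent):

explained: PC1 0.4444 (44.44%), PC2 0.4343 (43.43%), PC3 0.1212 (12.12%);  cumulative: 0.4444, 0.8788, 1


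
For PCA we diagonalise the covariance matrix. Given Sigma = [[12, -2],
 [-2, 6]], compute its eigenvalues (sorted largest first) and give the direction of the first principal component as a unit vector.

Step 1 — characteristic polynomial of 2×2 Sigma:
  det(Sigma - λI) = λ² - trace · λ + det = 0.
  trace = 12 + 6 = 18, det = 12·6 - (-2)² = 68.
Step 2 — discriminant:
  Δ = trace² - 4·det = 324 - 272 = 52.
Step 3 — eigenvalues:
  λ = (trace ± √Δ)/2 = (18 ± 7.2111)/2,
  λ_1 = 12.6056,  λ_2 = 5.3944.

Step 4 — unit eigenvector for λ_1: solve (Sigma - λ_1 I)v = 0. First row:
  (12 - 12.6056)·v_x + (-2)·v_y = 0, i.e. (-0.6056)·v_x + (-2)·v_y = 0,
  so v ∝ (b, λ_1 - a) = (-2, 0.6056); multiply by -1 so the first entry is positive: u = (2, -0.6056).
  ||u|| = √((2)² + (-0.6056)²) = √(4.3667) ≈ 2.0897,
  v_1 = u/||u|| ≈ (0.9571, -0.2898) (||v_1|| = 1).

λ_1 = 12.6056,  λ_2 = 5.3944;  v_1 ≈ (0.9571, -0.2898)


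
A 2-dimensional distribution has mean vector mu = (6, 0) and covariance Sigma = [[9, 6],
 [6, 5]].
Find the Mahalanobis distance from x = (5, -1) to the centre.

Step 1 — centre the observation: (x - mu) = (-1, -1).

Step 2 — invert Sigma. det(Sigma) = 9·5 - (6)² = 9.
  Sigma^{-1} = (1/det) · [[d, -b], [-b, a]] = [[0.5556, -0.6667],
 [-0.6667, 1]].

Step 3 — form the quadratic (x - mu)^T · Sigma^{-1} · (x - mu):
  Sigma^{-1} · (x - mu) = (0.1111, -0.3333).
  (x - mu)^T · [Sigma^{-1} · (x - mu)] = (-1)·(0.1111) + (-1)·(-0.3333) = 0.2222.

Step 4 — take square root: d = √(0.2222) ≈ 0.4714.

d(x, mu) = √(0.2222) ≈ 0.4714


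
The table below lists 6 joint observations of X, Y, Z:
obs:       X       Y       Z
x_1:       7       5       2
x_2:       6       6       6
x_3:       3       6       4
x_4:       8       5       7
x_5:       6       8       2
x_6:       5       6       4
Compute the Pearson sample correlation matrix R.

Step 1 — column means:
  mean(X) = (7 + 6 + 3 + 8 + 6 + 5) / 6 = 35/6 = 5.8333
  mean(Y) = (5 + 6 + 6 + 5 + 8 + 6) / 6 = 36/6 = 6
  mean(Z) = (2 + 6 + 4 + 7 + 2 + 4) / 6 = 25/6 = 4.1667

Step 2 — sample variances and covariances s[i,j] = (1/(n-1)) · Σ_k (x_{k,i} - mean_i) · (x_{k,j} - mean_j), with n-1 = 5:
  s[X,X] = ((1.1667)·(1.1667) + (0.1667)·(0.1667) + (-2.8333)·(-2.8333) + (2.1667)·(2.1667) + (0.1667)·(0.1667) + (-0.8333)·(-0.8333)) / 5 = 14.8333/5 = 2.9667
  s[X,Y] = ((1.1667)·(-1) + (0.1667)·(0) + (-2.8333)·(0) + (2.1667)·(-1) + (0.1667)·(2) + (-0.8333)·(0)) / 5 = -3/5 = -0.6
  s[X,Z] = ((1.1667)·(-2.1667) + (0.1667)·(1.8333) + (-2.8333)·(-0.1667) + (2.1667)·(2.8333) + (0.1667)·(-2.1667) + (-0.8333)·(-0.1667)) / 5 = 4.1667/5 = 0.8333
  s[Y,Y] = ((-1)·(-1) + (0)·(0) + (0)·(0) + (-1)·(-1) + (2)·(2) + (0)·(0)) / 5 = 6/5 = 1.2
  s[Y,Z] = ((-1)·(-2.1667) + (0)·(1.8333) + (0)·(-0.1667) + (-1)·(2.8333) + (2)·(-2.1667) + (0)·(-0.1667)) / 5 = -5/5 = -1
  s[Z,Z] = ((-2.1667)·(-2.1667) + (1.8333)·(1.8333) + (-0.1667)·(-0.1667) + (2.8333)·(2.8333) + (-2.1667)·(-2.1667) + (-0.1667)·(-0.1667)) / 5 = 20.8333/5 = 4.1667
  Sample standard deviations s_i = √(s[i,i]):
  s(X) = √(2.9667) = 1.7224
  s(Y) = √(1.2) = 1.0954
  s(Z) = √(4.1667) = 2.0412

Step 3 — r_{ij} = s_{ij} / (s_i · s_j):
  r[X,X] = 1 (diagonal).
  r[X,Y] = -0.6 / (1.7224 · 1.0954) = -0.6 / 1.8868 = -0.318
  r[X,Z] = 0.8333 / (1.7224 · 2.0412) = 0.8333 / 3.5158 = 0.237
  r[Y,Y] = 1 (diagonal).
  r[Y,Z] = -1 / (1.0954 · 2.0412) = -1 / 2.2361 = -0.4472
  r[Z,Z] = 1 (diagonal).

R is symmetric with unit diagonal. Assembling:

R = [[1, -0.318, 0.237],
 [-0.318, 1, -0.4472],
 [0.237, -0.4472, 1]]


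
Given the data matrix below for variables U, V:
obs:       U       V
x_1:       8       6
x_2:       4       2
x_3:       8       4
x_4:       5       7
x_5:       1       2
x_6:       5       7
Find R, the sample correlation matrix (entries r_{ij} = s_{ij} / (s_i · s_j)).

Step 1 — column means:
  mean(U) = (8 + 4 + 8 + 5 + 1 + 5) / 6 = 31/6 = 5.1667
  mean(V) = (6 + 2 + 4 + 7 + 2 + 7) / 6 = 28/6 = 4.6667

Step 2 — sample variances and covariances s[i,j] = (1/(n-1)) · Σ_k (x_{k,i} - mean_i) · (x_{k,j} - mean_j), with n-1 = 5:
  s[U,U] = ((2.8333)·(2.8333) + (-1.1667)·(-1.1667) + (2.8333)·(2.8333) + (-0.1667)·(-0.1667) + (-4.1667)·(-4.1667) + (-0.1667)·(-0.1667)) / 5 = 34.8333/5 = 6.9667
  s[U,V] = ((2.8333)·(1.3333) + (-1.1667)·(-2.6667) + (2.8333)·(-0.6667) + (-0.1667)·(2.3333) + (-4.1667)·(-2.6667) + (-0.1667)·(2.3333)) / 5 = 15.3333/5 = 3.0667
  s[V,V] = ((1.3333)·(1.3333) + (-2.6667)·(-2.6667) + (-0.6667)·(-0.6667) + (2.3333)·(2.3333) + (-2.6667)·(-2.6667) + (2.3333)·(2.3333)) / 5 = 27.3333/5 = 5.4667
  Sample standard deviations s_i = √(s[i,i]):
  s(U) = √(6.9667) = 2.6394
  s(V) = √(5.4667) = 2.3381

Step 3 — r_{ij} = s_{ij} / (s_i · s_j):
  r[U,U] = 1 (diagonal).
  r[U,V] = 3.0667 / (2.6394 · 2.3381) = 3.0667 / 6.1713 = 0.4969
  r[V,V] = 1 (diagonal).

R is symmetric with unit diagonal. Assembling:

R = [[1, 0.4969],
 [0.4969, 1]]


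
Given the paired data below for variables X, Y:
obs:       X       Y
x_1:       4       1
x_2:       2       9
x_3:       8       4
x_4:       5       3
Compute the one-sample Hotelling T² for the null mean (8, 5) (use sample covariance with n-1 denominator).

Step 1 — sample mean vector:
  mean(X) = (4 + 2 + 8 + 5) / 4 = 19/4 = 4.75
  mean(Y) = (1 + 9 + 4 + 3) / 4 = 17/4 = 4.25
  x̄ = (4.75, 4.25),  deviation x̄ - mu_0 = (4.75, 4.25) - (8, 5) = (-3.25, -0.75).

Step 2 — sample covariance matrix, S[i,j] = (1/(n-1)) · Σ_k (x_{k,i} - mean_i) · (x_{k,j} - mean_j), divisor n-1 = 3:
  S[X,X] = ((-0.75)·(-0.75) + (-2.75)·(-2.75) + (3.25)·(3.25) + (0.25)·(0.25)) / 3 = 18.75/3 = 6.25
  S[X,Y] = ((-0.75)·(-3.25) + (-2.75)·(4.75) + (3.25)·(-0.25) + (0.25)·(-1.25)) / 3 = -11.75/3 = -3.9167
  S[Y,Y] = ((-3.25)·(-3.25) + (4.75)·(4.75) + (-0.25)·(-0.25) + (-1.25)·(-1.25)) / 3 = 34.75/3 = 11.5833
  S = [[6.25, -3.9167],
 [-3.9167, 11.5833]].

Step 3 — invert S. det(S) = 6.25·11.5833 - (-3.9167)² = 57.0556.
  S^{-1} = (1/det) · [[d, -b], [-b, a]] = [[0.203, 0.0686],
 [0.0686, 0.1095]].

Step 4 — quadratic form (x̄ - mu_0)^T · S^{-1} · (x̄ - mu_0):
  S^{-1} · (x̄ - mu_0) = (-0.7113, -0.3053),
  (x̄ - mu_0)^T · [...] = (-3.25)·(-0.7113) + (-0.75)·(-0.3053) = 2.5407.

Step 5 — scale by n: T² = 4 · 2.5407 = 10.1626.

T² ≈ 10.1626


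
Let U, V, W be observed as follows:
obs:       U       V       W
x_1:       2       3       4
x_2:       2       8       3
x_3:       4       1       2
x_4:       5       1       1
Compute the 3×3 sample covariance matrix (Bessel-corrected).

Step 1 — column means:
  mean(U) = (2 + 2 + 4 + 5) / 4 = 13/4 = 3.25
  mean(V) = (3 + 8 + 1 + 1) / 4 = 13/4 = 3.25
  mean(W) = (4 + 3 + 2 + 1) / 4 = 10/4 = 2.5

Step 2 — sample covariance S[i,j] = (1/(n-1)) · Σ_k (x_{k,i} - mean_i) · (x_{k,j} - mean_j), with n-1 = 3.
  S[U,U] = ((-1.25)·(-1.25) + (-1.25)·(-1.25) + (0.75)·(0.75) + (1.75)·(1.75)) / 3 = 6.75/3 = 2.25
  S[U,V] = ((-1.25)·(-0.25) + (-1.25)·(4.75) + (0.75)·(-2.25) + (1.75)·(-2.25)) / 3 = -11.25/3 = -3.75
  S[U,W] = ((-1.25)·(1.5) + (-1.25)·(0.5) + (0.75)·(-0.5) + (1.75)·(-1.5)) / 3 = -5.5/3 = -1.8333
  S[V,V] = ((-0.25)·(-0.25) + (4.75)·(4.75) + (-2.25)·(-2.25) + (-2.25)·(-2.25)) / 3 = 32.75/3 = 10.9167
  S[V,W] = ((-0.25)·(1.5) + (4.75)·(0.5) + (-2.25)·(-0.5) + (-2.25)·(-1.5)) / 3 = 6.5/3 = 2.1667
  S[W,W] = ((1.5)·(1.5) + (0.5)·(0.5) + (-0.5)·(-0.5) + (-1.5)·(-1.5)) / 3 = 5/3 = 1.6667

S is symmetric (S[j,i] = S[i,j]). Assembling:

S = [[2.25, -3.75, -1.8333],
 [-3.75, 10.9167, 2.1667],
 [-1.8333, 2.1667, 1.6667]]


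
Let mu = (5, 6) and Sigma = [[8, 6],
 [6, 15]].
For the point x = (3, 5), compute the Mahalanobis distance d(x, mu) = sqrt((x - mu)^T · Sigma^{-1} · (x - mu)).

Step 1 — centre the observation: (x - mu) = (-2, -1).

Step 2 — invert Sigma. det(Sigma) = 8·15 - (6)² = 84.
  Sigma^{-1} = (1/det) · [[d, -b], [-b, a]] = [[0.1786, -0.0714],
 [-0.0714, 0.0952]].

Step 3 — form the quadratic (x - mu)^T · Sigma^{-1} · (x - mu):
  Sigma^{-1} · (x - mu) = (-0.2857, 0.0476).
  (x - mu)^T · [Sigma^{-1} · (x - mu)] = (-2)·(-0.2857) + (-1)·(0.0476) = 0.5238.

Step 4 — take square root: d = √(0.5238) ≈ 0.7237.

d(x, mu) = √(0.5238) ≈ 0.7237


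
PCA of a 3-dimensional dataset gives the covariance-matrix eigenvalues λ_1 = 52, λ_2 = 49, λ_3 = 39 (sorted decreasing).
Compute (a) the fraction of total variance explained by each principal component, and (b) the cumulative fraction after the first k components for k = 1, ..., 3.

Step 1 — total variance = trace(Sigma) = Σ λ_i = 52 + 49 + 39 = 140.

Step 2 — fraction explained by component i = λ_i / Σ λ:
  PC1: 52/140 = 0.3714
  PC2: 49/140 = 0.35
  PC3: 39/140 = 0.2786

Step 3 — cumulative fraction after k components = (λ_1 + ... + λ_k) / Σ λ:
  k = 1: 52/140 = 0.3714
  k = 2: (52 + 49)/140 = 101/140 = 0.7214
  k = 3: (52 + 49 + 39)/140 = 140/140 = 1

Summary (fraction, with percent):

explained: PC1 0.3714 (37.14%), PC2 0.35 (35%), PC3 0.2786 (27.86%);  cumulative: 0.3714, 0.7214, 1


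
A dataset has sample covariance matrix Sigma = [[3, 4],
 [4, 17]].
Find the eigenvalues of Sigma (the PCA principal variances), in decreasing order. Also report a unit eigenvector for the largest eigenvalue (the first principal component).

Step 1 — characteristic polynomial of 2×2 Sigma:
  det(Sigma - λI) = λ² - trace · λ + det = 0.
  trace = 3 + 17 = 20, det = 3·17 - (4)² = 35.
Step 2 — discriminant:
  Δ = trace² - 4·det = 400 - 140 = 260.
Step 3 — eigenvalues:
  λ = (trace ± √Δ)/2 = (20 ± 16.1245)/2,
  λ_1 = 18.0623,  λ_2 = 1.9377.

Step 4 — unit eigenvector for λ_1: solve (Sigma - λ_1 I)v = 0. First row:
  (3 - 18.0623)·v_x + (4)·v_y = 0, i.e. (-15.0623)·v_x + (4)·v_y = 0,
  so v ∝ (b, λ_1 - a) = (4, 15.0623) = u.
  ||u|| = √((4)² + (15.0623)²) = √(242.8716) ≈ 15.5843,
  v_1 = u/||u|| ≈ (0.2567, 0.9665) (||v_1|| = 1).

λ_1 = 18.0623,  λ_2 = 1.9377;  v_1 ≈ (0.2567, 0.9665)


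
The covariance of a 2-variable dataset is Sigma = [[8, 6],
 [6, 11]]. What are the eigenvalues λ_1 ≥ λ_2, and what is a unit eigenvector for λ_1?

Step 1 — characteristic polynomial of 2×2 Sigma:
  det(Sigma - λI) = λ² - trace · λ + det = 0.
  trace = 8 + 11 = 19, det = 8·11 - (6)² = 52.
Step 2 — discriminant:
  Δ = trace² - 4·det = 361 - 208 = 153.
Step 3 — eigenvalues:
  λ = (trace ± √Δ)/2 = (19 ± 12.3693)/2,
  λ_1 = 15.6847,  λ_2 = 3.3153.

Step 4 — unit eigenvector for λ_1: solve (Sigma - λ_1 I)v = 0. First row:
  (8 - 15.6847)·v_x + (6)·v_y = 0, i.e. (-7.6847)·v_x + (6)·v_y = 0,
  so v ∝ (b, λ_1 - a) = (6, 7.6847) = u.
  ||u|| = √((6)² + (7.6847)²) = √(95.054) ≈ 9.7496,
  v_1 = u/||u|| ≈ (0.6154, 0.7882) (||v_1|| = 1).

λ_1 = 15.6847,  λ_2 = 3.3153;  v_1 ≈ (0.6154, 0.7882)


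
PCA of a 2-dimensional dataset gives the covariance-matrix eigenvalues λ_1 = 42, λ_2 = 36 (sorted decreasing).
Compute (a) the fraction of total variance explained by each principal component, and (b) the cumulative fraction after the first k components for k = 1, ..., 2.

Step 1 — total variance = trace(Sigma) = Σ λ_i = 42 + 36 = 78.

Step 2 — fraction explained by component i = λ_i / Σ λ:
  PC1: 42/78 = 0.5385
  PC2: 36/78 = 0.4615

Step 3 — cumulative fraction after k components = (λ_1 + ... + λ_k) / Σ λ:
  k = 1: 42/78 = 0.5385
  k = 2: (42 + 36)/78 = 78/78 = 1

Summary (fraction, with percent):

explained: PC1 0.5385 (53.85%), PC2 0.4615 (46.15%);  cumulative: 0.5385, 1
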